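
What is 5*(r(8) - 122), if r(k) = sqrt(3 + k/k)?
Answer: -600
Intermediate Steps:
r(k) = 2 (r(k) = sqrt(3 + 1) = sqrt(4) = 2)
5*(r(8) - 122) = 5*(2 - 122) = 5*(-120) = -600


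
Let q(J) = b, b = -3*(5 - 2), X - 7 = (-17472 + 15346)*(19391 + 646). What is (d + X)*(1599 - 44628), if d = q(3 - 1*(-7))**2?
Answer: 1832974040646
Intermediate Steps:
X = -42598655 (X = 7 + (-17472 + 15346)*(19391 + 646) = 7 - 2126*20037 = 7 - 42598662 = -42598655)
b = -9 (b = -3*3 = -9)
q(J) = -9
d = 81 (d = (-9)**2 = 81)
(d + X)*(1599 - 44628) = (81 - 42598655)*(1599 - 44628) = -42598574*(-43029) = 1832974040646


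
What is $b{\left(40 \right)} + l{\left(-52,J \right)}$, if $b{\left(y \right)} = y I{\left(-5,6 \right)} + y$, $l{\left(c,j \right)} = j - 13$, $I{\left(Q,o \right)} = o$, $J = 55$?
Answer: $322$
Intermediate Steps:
$l{\left(c,j \right)} = -13 + j$ ($l{\left(c,j \right)} = j - 13 = -13 + j$)
$b{\left(y \right)} = 7 y$ ($b{\left(y \right)} = y 6 + y = 6 y + y = 7 y$)
$b{\left(40 \right)} + l{\left(-52,J \right)} = 7 \cdot 40 + \left(-13 + 55\right) = 280 + 42 = 322$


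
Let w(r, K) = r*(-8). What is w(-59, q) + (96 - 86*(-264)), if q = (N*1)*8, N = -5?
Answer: 23272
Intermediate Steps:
q = -40 (q = -5*1*8 = -5*8 = -40)
w(r, K) = -8*r
w(-59, q) + (96 - 86*(-264)) = -8*(-59) + (96 - 86*(-264)) = 472 + (96 + 22704) = 472 + 22800 = 23272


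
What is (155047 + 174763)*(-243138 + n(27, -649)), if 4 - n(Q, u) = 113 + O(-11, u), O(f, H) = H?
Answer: -80011246380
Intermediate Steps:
n(Q, u) = -109 - u (n(Q, u) = 4 - (113 + u) = 4 + (-113 - u) = -109 - u)
(155047 + 174763)*(-243138 + n(27, -649)) = (155047 + 174763)*(-243138 + (-109 - 1*(-649))) = 329810*(-243138 + (-109 + 649)) = 329810*(-243138 + 540) = 329810*(-242598) = -80011246380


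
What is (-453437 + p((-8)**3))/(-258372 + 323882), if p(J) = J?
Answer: -453949/65510 ≈ -6.9295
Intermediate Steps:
(-453437 + p((-8)**3))/(-258372 + 323882) = (-453437 + (-8)**3)/(-258372 + 323882) = (-453437 - 512)/65510 = -453949*1/65510 = -453949/65510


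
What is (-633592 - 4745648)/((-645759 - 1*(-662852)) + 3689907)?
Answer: -134481/92675 ≈ -1.4511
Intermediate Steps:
(-633592 - 4745648)/((-645759 - 1*(-662852)) + 3689907) = -5379240/((-645759 + 662852) + 3689907) = -5379240/(17093 + 3689907) = -5379240/3707000 = -5379240*1/3707000 = -134481/92675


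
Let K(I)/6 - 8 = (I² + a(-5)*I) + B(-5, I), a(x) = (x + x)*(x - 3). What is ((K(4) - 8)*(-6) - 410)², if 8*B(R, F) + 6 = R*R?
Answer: 658589569/4 ≈ 1.6465e+8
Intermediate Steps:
B(R, F) = -¾ + R²/8 (B(R, F) = -¾ + (R*R)/8 = -¾ + R²/8)
a(x) = 2*x*(-3 + x) (a(x) = (2*x)*(-3 + x) = 2*x*(-3 + x))
K(I) = 249/4 + 6*I² + 480*I (K(I) = 48 + 6*((I² + (2*(-5)*(-3 - 5))*I) + (-¾ + (⅛)*(-5)²)) = 48 + 6*((I² + (2*(-5)*(-8))*I) + (-¾ + (⅛)*25)) = 48 + 6*((I² + 80*I) + (-¾ + 25/8)) = 48 + 6*((I² + 80*I) + 19/8) = 48 + 6*(19/8 + I² + 80*I) = 48 + (57/4 + 6*I² + 480*I) = 249/4 + 6*I² + 480*I)
((K(4) - 8)*(-6) - 410)² = (((249/4 + 6*4² + 480*4) - 8)*(-6) - 410)² = (((249/4 + 6*16 + 1920) - 8)*(-6) - 410)² = (((249/4 + 96 + 1920) - 8)*(-6) - 410)² = ((8313/4 - 8)*(-6) - 410)² = ((8281/4)*(-6) - 410)² = (-24843/2 - 410)² = (-25663/2)² = 658589569/4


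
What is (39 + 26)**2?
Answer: 4225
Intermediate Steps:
(39 + 26)**2 = 65**2 = 4225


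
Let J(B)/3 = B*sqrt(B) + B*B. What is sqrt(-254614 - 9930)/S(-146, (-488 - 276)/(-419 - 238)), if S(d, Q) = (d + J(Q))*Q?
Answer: -965315137162041*I*sqrt(16534)/39805833628950958 - 567186786*I*sqrt(230533562)/104203752955369 ≈ -3.2009*I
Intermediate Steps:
J(B) = 3*B**2 + 3*B**(3/2) (J(B) = 3*(B*sqrt(B) + B*B) = 3*(B**(3/2) + B**2) = 3*(B**2 + B**(3/2)) = 3*B**2 + 3*B**(3/2))
S(d, Q) = Q*(d + 3*Q**2 + 3*Q**(3/2)) (S(d, Q) = (d + (3*Q**2 + 3*Q**(3/2)))*Q = (d + 3*Q**2 + 3*Q**(3/2))*Q = Q*(d + 3*Q**2 + 3*Q**(3/2)))
sqrt(-254614 - 9930)/S(-146, (-488 - 276)/(-419 - 238)) = sqrt(-254614 - 9930)/((((-488 - 276)/(-419 - 238))*(-146 + 3*((-488 - 276)/(-419 - 238))**2 + 3*((-488 - 276)/(-419 - 238))**(3/2)))) = sqrt(-264544)/(((-764/(-657))*(-146 + 3*(-764/(-657))**2 + 3*(-764/(-657))**(3/2)))) = (4*I*sqrt(16534))/(((-764*(-1/657))*(-146 + 3*(-764*(-1/657))**2 + 3*(-764*(-1/657))**(3/2)))) = (4*I*sqrt(16534))/((764*(-146 + 3*(764/657)**2 + 3*(764/657)**(3/2))/657)) = (4*I*sqrt(16534))/((764*(-146 + 3*(583696/431649) + 3*(1528*sqrt(13943)/143883))/657)) = (4*I*sqrt(16534))/((764*(-146 + 583696/143883 + 1528*sqrt(13943)/47961)/657)) = (4*I*sqrt(16534))/((764*(-20423222/143883 + 1528*sqrt(13943)/47961)/657)) = (4*I*sqrt(16534))/(-15603341608/94531131 + 1167392*sqrt(13943)/31510377) = 4*I*sqrt(16534)/(-15603341608/94531131 + 1167392*sqrt(13943)/31510377)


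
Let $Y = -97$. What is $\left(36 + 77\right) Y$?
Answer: $-10961$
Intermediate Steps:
$\left(36 + 77\right) Y = \left(36 + 77\right) \left(-97\right) = 113 \left(-97\right) = -10961$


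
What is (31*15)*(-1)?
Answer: -465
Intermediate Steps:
(31*15)*(-1) = 465*(-1) = -465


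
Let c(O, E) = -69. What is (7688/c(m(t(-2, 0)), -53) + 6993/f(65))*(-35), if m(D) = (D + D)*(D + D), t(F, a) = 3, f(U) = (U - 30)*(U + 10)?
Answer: 6566161/1725 ≈ 3806.5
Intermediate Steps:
f(U) = (-30 + U)*(10 + U)
m(D) = 4*D**2 (m(D) = (2*D)*(2*D) = 4*D**2)
(7688/c(m(t(-2, 0)), -53) + 6993/f(65))*(-35) = (7688/(-69) + 6993/(-300 + 65**2 - 20*65))*(-35) = (7688*(-1/69) + 6993/(-300 + 4225 - 1300))*(-35) = (-7688/69 + 6993/2625)*(-35) = (-7688/69 + 6993*(1/2625))*(-35) = (-7688/69 + 333/125)*(-35) = -938023/8625*(-35) = 6566161/1725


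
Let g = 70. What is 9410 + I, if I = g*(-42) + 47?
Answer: 6517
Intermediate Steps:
I = -2893 (I = 70*(-42) + 47 = -2940 + 47 = -2893)
9410 + I = 9410 - 2893 = 6517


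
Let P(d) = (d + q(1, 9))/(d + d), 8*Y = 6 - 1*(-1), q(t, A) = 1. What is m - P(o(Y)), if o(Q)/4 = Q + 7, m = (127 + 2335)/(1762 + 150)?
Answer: 46483/60228 ≈ 0.77178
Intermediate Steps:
Y = 7/8 (Y = (6 - 1*(-1))/8 = (6 + 1)/8 = (⅛)*7 = 7/8 ≈ 0.87500)
m = 1231/956 (m = 2462/1912 = 2462*(1/1912) = 1231/956 ≈ 1.2877)
o(Q) = 28 + 4*Q (o(Q) = 4*(Q + 7) = 4*(7 + Q) = 28 + 4*Q)
P(d) = (1 + d)/(2*d) (P(d) = (d + 1)/(d + d) = (1 + d)/((2*d)) = (1 + d)*(1/(2*d)) = (1 + d)/(2*d))
m - P(o(Y)) = 1231/956 - (1 + (28 + 4*(7/8)))/(2*(28 + 4*(7/8))) = 1231/956 - (1 + (28 + 7/2))/(2*(28 + 7/2)) = 1231/956 - (1 + 63/2)/(2*63/2) = 1231/956 - 2*65/(2*63*2) = 1231/956 - 1*65/126 = 1231/956 - 65/126 = 46483/60228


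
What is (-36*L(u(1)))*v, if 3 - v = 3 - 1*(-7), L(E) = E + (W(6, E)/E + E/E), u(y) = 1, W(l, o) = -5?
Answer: -756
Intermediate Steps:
L(E) = 1 + E - 5/E (L(E) = E + (-5/E + E/E) = E + (-5/E + 1) = E + (1 - 5/E) = 1 + E - 5/E)
v = -7 (v = 3 - (3 - 1*(-7)) = 3 - (3 + 7) = 3 - 1*10 = 3 - 10 = -7)
(-36*L(u(1)))*v = -36*(1 + 1 - 5/1)*(-7) = -36*(1 + 1 - 5*1)*(-7) = -36*(1 + 1 - 5)*(-7) = -36*(-3)*(-7) = 108*(-7) = -756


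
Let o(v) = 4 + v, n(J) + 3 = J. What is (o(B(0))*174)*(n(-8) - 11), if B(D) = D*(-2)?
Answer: -15312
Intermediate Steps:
n(J) = -3 + J
B(D) = -2*D
(o(B(0))*174)*(n(-8) - 11) = ((4 - 2*0)*174)*((-3 - 8) - 11) = ((4 + 0)*174)*(-11 - 11) = (4*174)*(-22) = 696*(-22) = -15312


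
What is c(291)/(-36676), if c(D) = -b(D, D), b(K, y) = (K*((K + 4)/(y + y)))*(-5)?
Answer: -1475/73352 ≈ -0.020109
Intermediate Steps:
b(K, y) = -5*K*(4 + K)/(2*y) (b(K, y) = (K*((4 + K)/((2*y))))*(-5) = (K*((4 + K)*(1/(2*y))))*(-5) = (K*((4 + K)/(2*y)))*(-5) = (K*(4 + K)/(2*y))*(-5) = -5*K*(4 + K)/(2*y))
c(D) = 10 + 5*D/2 (c(D) = -(-5)*D*(4 + D)/(2*D) = -(-10 - 5*D/2) = 10 + 5*D/2)
c(291)/(-36676) = (10 + (5/2)*291)/(-36676) = (10 + 1455/2)*(-1/36676) = (1475/2)*(-1/36676) = -1475/73352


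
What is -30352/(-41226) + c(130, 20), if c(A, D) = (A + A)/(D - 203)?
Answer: -286908/419131 ≈ -0.68453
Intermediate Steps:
c(A, D) = 2*A/(-203 + D) (c(A, D) = (2*A)/(-203 + D) = 2*A/(-203 + D))
-30352/(-41226) + c(130, 20) = -30352/(-41226) + 2*130/(-203 + 20) = -30352*(-1/41226) + 2*130/(-183) = 15176/20613 + 2*130*(-1/183) = 15176/20613 - 260/183 = -286908/419131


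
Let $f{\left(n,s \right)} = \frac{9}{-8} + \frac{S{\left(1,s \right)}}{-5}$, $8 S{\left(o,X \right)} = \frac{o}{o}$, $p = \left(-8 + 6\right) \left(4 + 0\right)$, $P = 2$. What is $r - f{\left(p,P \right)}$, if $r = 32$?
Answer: $\frac{663}{20} \approx 33.15$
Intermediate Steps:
$p = -8$ ($p = \left(-2\right) 4 = -8$)
$S{\left(o,X \right)} = \frac{1}{8}$ ($S{\left(o,X \right)} = \frac{o \frac{1}{o}}{8} = \frac{1}{8} \cdot 1 = \frac{1}{8}$)
$f{\left(n,s \right)} = - \frac{23}{20}$ ($f{\left(n,s \right)} = \frac{9}{-8} + \frac{1}{8 \left(-5\right)} = 9 \left(- \frac{1}{8}\right) + \frac{1}{8} \left(- \frac{1}{5}\right) = - \frac{9}{8} - \frac{1}{40} = - \frac{23}{20}$)
$r - f{\left(p,P \right)} = 32 - - \frac{23}{20} = 32 + \frac{23}{20} = \frac{663}{20}$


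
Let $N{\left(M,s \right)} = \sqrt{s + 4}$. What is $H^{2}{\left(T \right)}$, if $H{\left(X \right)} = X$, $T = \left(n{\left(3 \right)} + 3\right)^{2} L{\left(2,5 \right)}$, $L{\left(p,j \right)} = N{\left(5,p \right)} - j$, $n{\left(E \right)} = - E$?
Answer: $0$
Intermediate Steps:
$N{\left(M,s \right)} = \sqrt{4 + s}$
$L{\left(p,j \right)} = \sqrt{4 + p} - j$
$T = 0$ ($T = \left(\left(-1\right) 3 + 3\right)^{2} \left(\sqrt{4 + 2} - 5\right) = \left(-3 + 3\right)^{2} \left(\sqrt{6} - 5\right) = 0^{2} \left(-5 + \sqrt{6}\right) = 0 \left(-5 + \sqrt{6}\right) = 0$)
$H^{2}{\left(T \right)} = 0^{2} = 0$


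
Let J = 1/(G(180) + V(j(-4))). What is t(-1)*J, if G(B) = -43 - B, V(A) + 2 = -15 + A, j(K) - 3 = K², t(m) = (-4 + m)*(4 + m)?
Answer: 15/221 ≈ 0.067873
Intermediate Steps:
j(K) = 3 + K²
V(A) = -17 + A (V(A) = -2 + (-15 + A) = -17 + A)
J = -1/221 (J = 1/((-43 - 1*180) + (-17 + (3 + (-4)²))) = 1/((-43 - 180) + (-17 + (3 + 16))) = 1/(-223 + (-17 + 19)) = 1/(-223 + 2) = 1/(-221) = -1/221 ≈ -0.0045249)
t(-1)*J = (-16 + (-1)²)*(-1/221) = (-16 + 1)*(-1/221) = -15*(-1/221) = 15/221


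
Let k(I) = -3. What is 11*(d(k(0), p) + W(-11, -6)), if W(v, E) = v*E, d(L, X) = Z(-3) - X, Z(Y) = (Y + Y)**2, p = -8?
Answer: 1210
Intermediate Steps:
Z(Y) = 4*Y**2 (Z(Y) = (2*Y)**2 = 4*Y**2)
d(L, X) = 36 - X (d(L, X) = 4*(-3)**2 - X = 4*9 - X = 36 - X)
W(v, E) = E*v
11*(d(k(0), p) + W(-11, -6)) = 11*((36 - 1*(-8)) - 6*(-11)) = 11*((36 + 8) + 66) = 11*(44 + 66) = 11*110 = 1210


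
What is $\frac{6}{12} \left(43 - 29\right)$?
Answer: $7$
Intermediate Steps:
$\frac{6}{12} \left(43 - 29\right) = 6 \cdot \frac{1}{12} \cdot 14 = \frac{1}{2} \cdot 14 = 7$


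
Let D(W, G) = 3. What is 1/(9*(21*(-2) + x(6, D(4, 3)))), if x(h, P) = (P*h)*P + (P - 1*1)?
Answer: 1/126 ≈ 0.0079365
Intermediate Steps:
x(h, P) = -1 + P + h*P² (x(h, P) = h*P² + (P - 1) = h*P² + (-1 + P) = -1 + P + h*P²)
1/(9*(21*(-2) + x(6, D(4, 3)))) = 1/(9*(21*(-2) + (-1 + 3 + 6*3²))) = 1/(9*(-42 + (-1 + 3 + 6*9))) = 1/(9*(-42 + (-1 + 3 + 54))) = 1/(9*(-42 + 56)) = 1/(9*14) = 1/126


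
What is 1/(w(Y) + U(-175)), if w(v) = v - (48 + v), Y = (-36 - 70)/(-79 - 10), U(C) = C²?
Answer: 1/30577 ≈ 3.2704e-5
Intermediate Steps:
Y = 106/89 (Y = -106/(-89) = -106*(-1/89) = 106/89 ≈ 1.1910)
w(v) = -48 (w(v) = v + (-48 - v) = -48)
1/(w(Y) + U(-175)) = 1/(-48 + (-175)²) = 1/(-48 + 30625) = 1/30577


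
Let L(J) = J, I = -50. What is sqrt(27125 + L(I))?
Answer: 95*sqrt(3) ≈ 164.54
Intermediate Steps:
sqrt(27125 + L(I)) = sqrt(27125 - 50) = sqrt(27075) = 95*sqrt(3)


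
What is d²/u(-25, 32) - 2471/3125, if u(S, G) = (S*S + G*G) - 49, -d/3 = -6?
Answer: -29411/50000 ≈ -0.58822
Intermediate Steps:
d = 18 (d = -3*(-6) = 18)
u(S, G) = -49 + G² + S² (u(S, G) = (S² + G²) - 49 = (G² + S²) - 49 = -49 + G² + S²)
d²/u(-25, 32) - 2471/3125 = 18²/(-49 + 32² + (-25)²) - 2471/3125 = 324/(-49 + 1024 + 625) - 2471*1/3125 = 324/1600 - 2471/3125 = 324*(1/1600) - 2471/3125 = 81/400 - 2471/3125 = -29411/50000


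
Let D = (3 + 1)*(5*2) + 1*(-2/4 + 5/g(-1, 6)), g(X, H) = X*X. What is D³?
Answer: 704969/8 ≈ 88121.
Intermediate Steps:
g(X, H) = X²
D = 89/2 (D = (3 + 1)*(5*2) + 1*(-2/4 + 5/((-1)²)) = 4*10 + 1*(-2*¼ + 5/1) = 40 + 1*(-½ + 5*1) = 40 + 1*(-½ + 5) = 40 + 1*(9/2) = 40 + 9/2 = 89/2 ≈ 44.500)
D³ = (89/2)³ = 704969/8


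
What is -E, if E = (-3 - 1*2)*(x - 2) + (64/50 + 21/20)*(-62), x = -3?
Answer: 5973/50 ≈ 119.46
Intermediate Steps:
E = -5973/50 (E = (-3 - 1*2)*(-3 - 2) + (64/50 + 21/20)*(-62) = (-3 - 2)*(-5) + (64*(1/50) + 21*(1/20))*(-62) = -5*(-5) + (32/25 + 21/20)*(-62) = 25 + (233/100)*(-62) = 25 - 7223/50 = -5973/50 ≈ -119.46)
-E = -1*(-5973/50) = 5973/50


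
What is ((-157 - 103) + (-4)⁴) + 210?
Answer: 206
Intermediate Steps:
((-157 - 103) + (-4)⁴) + 210 = (-260 + 256) + 210 = -4 + 210 = 206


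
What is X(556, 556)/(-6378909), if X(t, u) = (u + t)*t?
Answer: -618272/6378909 ≈ -0.096924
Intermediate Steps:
X(t, u) = t*(t + u) (X(t, u) = (t + u)*t = t*(t + u))
X(556, 556)/(-6378909) = (556*(556 + 556))/(-6378909) = (556*1112)*(-1/6378909) = 618272*(-1/6378909) = -618272/6378909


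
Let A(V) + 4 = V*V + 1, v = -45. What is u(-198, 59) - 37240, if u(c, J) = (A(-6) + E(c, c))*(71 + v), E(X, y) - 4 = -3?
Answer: -36356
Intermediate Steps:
E(X, y) = 1 (E(X, y) = 4 - 3 = 1)
A(V) = -3 + V² (A(V) = -4 + (V*V + 1) = -4 + (V² + 1) = -4 + (1 + V²) = -3 + V²)
u(c, J) = 884 (u(c, J) = ((-3 + (-6)²) + 1)*(71 - 45) = ((-3 + 36) + 1)*26 = (33 + 1)*26 = 34*26 = 884)
u(-198, 59) - 37240 = 884 - 37240 = -36356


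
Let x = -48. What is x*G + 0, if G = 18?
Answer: -864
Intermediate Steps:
x*G + 0 = -48*18 + 0 = -864 + 0 = -864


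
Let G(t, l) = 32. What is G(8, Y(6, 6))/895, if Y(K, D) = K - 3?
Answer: 32/895 ≈ 0.035754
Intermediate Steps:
Y(K, D) = -3 + K
G(8, Y(6, 6))/895 = 32/895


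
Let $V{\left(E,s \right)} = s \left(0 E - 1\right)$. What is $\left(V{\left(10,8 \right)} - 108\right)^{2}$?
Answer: $13456$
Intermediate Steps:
$V{\left(E,s \right)} = - s$ ($V{\left(E,s \right)} = s \left(0 - 1\right) = s \left(-1\right) = - s$)
$\left(V{\left(10,8 \right)} - 108\right)^{2} = \left(\left(-1\right) 8 - 108\right)^{2} = \left(-8 - 108\right)^{2} = \left(-116\right)^{2} = 13456$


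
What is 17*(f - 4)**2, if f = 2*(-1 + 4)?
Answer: 68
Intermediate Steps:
f = 6 (f = 2*3 = 6)
17*(f - 4)**2 = 17*(6 - 4)**2 = 17*2**2 = 17*4 = 68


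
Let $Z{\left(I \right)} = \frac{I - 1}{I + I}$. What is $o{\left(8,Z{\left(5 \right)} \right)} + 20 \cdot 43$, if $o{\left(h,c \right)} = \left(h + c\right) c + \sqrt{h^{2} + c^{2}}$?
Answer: $\frac{21584}{25} + \frac{2 \sqrt{401}}{5} \approx 871.37$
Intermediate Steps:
$Z{\left(I \right)} = \frac{-1 + I}{2 I}$
$o{\left(h,c \right)} = \sqrt{c^{2} + h^{2}} + c \left(c + h\right)$ ($o{\left(h,c \right)} = \left(c + h\right) c + \sqrt{c^{2} + h^{2}} = c \left(c + h\right) + \sqrt{c^{2} + h^{2}} = \sqrt{c^{2} + h^{2}} + c \left(c + h\right)$)
$o{\left(8,Z{\left(5 \right)} \right)} + 20 \cdot 43 = \left(\left(\frac{-1 + 5}{2 \cdot 5}\right)^{2} + \sqrt{\left(\frac{-1 + 5}{2 \cdot 5}\right)^{2} + 8^{2}} + \frac{-1 + 5}{2 \cdot 5} \cdot 8\right) + 20 \cdot 43 = \left(\left(\frac{1}{2} \cdot \frac{1}{5} \cdot 4\right)^{2} + \sqrt{\left(\frac{1}{2} \cdot \frac{1}{5} \cdot 4\right)^{2} + 64} + \frac{1}{2} \cdot \frac{1}{5} \cdot 4 \cdot 8\right) + 860 = \left(\left(\frac{2}{5}\right)^{2} + \sqrt{\left(\frac{2}{5}\right)^{2} + 64} + \frac{2}{5} \cdot 8\right) + 860 = \left(\frac{4}{25} + \sqrt{\frac{4}{25} + 64} + \frac{16}{5}\right) + 860 = \left(\frac{4}{25} + \sqrt{\frac{1604}{25}} + \frac{16}{5}\right) + 860 = \left(\frac{4}{25} + \frac{2 \sqrt{401}}{5} + \frac{16}{5}\right) + 860 = \left(\frac{84}{25} + \frac{2 \sqrt{401}}{5}\right) + 860 = \frac{21584}{25} + \frac{2 \sqrt{401}}{5}$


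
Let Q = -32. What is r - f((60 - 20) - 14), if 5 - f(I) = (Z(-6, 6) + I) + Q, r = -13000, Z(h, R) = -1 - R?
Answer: -13018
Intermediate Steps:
f(I) = 44 - I (f(I) = 5 - (((-1 - 1*6) + I) - 32) = 5 - (((-1 - 6) + I) - 32) = 5 - ((-7 + I) - 32) = 5 - (-39 + I) = 5 + (39 - I) = 44 - I)
r - f((60 - 20) - 14) = -13000 - (44 - ((60 - 20) - 14)) = -13000 - (44 - (40 - 14)) = -13000 - (44 - 1*26) = -13000 - (44 - 26) = -13000 - 1*18 = -13000 - 18 = -13018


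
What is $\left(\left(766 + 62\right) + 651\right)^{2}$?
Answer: $2187441$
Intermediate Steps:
$\left(\left(766 + 62\right) + 651\right)^{2} = \left(828 + 651\right)^{2} = 1479^{2} = 2187441$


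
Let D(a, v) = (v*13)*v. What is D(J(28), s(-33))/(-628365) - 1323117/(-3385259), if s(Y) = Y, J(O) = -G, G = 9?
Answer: 261158434014/709059423845 ≈ 0.36832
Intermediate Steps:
J(O) = -9 (J(O) = -1*9 = -9)
D(a, v) = 13*v² (D(a, v) = (13*v)*v = 13*v²)
D(J(28), s(-33))/(-628365) - 1323117/(-3385259) = (13*(-33)²)/(-628365) - 1323117/(-3385259) = (13*1089)*(-1/628365) - 1323117*(-1/3385259) = 14157*(-1/628365) + 1323117/3385259 = -4719/209455 + 1323117/3385259 = 261158434014/709059423845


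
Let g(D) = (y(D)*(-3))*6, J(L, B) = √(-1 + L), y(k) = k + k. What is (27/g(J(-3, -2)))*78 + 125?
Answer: 125 + 117*I/4 ≈ 125.0 + 29.25*I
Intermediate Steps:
y(k) = 2*k
g(D) = -36*D (g(D) = ((2*D)*(-3))*6 = -6*D*6 = -36*D)
(27/g(J(-3, -2)))*78 + 125 = (27/((-36*√(-1 - 3))))*78 + 125 = (27/((-72*I)))*78 + 125 = (27*(I/72))*78 + 125 = (3*I/8)*78 + 125 = 117*I/4 + 125 = 125 + 117*I/4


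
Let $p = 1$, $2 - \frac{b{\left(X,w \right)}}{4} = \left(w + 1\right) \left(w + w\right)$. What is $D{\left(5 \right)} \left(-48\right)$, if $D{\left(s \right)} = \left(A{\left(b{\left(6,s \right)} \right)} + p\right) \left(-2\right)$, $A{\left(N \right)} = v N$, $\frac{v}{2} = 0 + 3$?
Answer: $-133536$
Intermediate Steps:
$v = 6$ ($v = 2 \left(0 + 3\right) = 2 \cdot 3 = 6$)
$b{\left(X,w \right)} = 8 - 8 w \left(1 + w\right)$ ($b{\left(X,w \right)} = 8 - 4 \left(w + 1\right) \left(w + w\right) = 8 - 4 \left(1 + w\right) 2 w = 8 - 4 \cdot 2 w \left(1 + w\right) = 8 - 8 w \left(1 + w\right)$)
$A{\left(N \right)} = 6 N$
$D{\left(s \right)} = -98 + 96 s + 96 s^{2}$ ($D{\left(s \right)} = \left(6 \left(8 - 8 s - 8 s^{2}\right) + 1\right) \left(-2\right) = \left(\left(48 - 48 s - 48 s^{2}\right) + 1\right) \left(-2\right) = \left(49 - 48 s - 48 s^{2}\right) \left(-2\right) = -98 + 96 s + 96 s^{2}$)
$D{\left(5 \right)} \left(-48\right) = \left(-98 + 96 \cdot 5 + 96 \cdot 5^{2}\right) \left(-48\right) = \left(-98 + 480 + 96 \cdot 25\right) \left(-48\right) = \left(-98 + 480 + 2400\right) \left(-48\right) = 2782 \left(-48\right) = -133536$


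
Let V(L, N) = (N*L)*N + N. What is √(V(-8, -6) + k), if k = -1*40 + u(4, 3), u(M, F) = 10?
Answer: 18*I ≈ 18.0*I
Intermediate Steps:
V(L, N) = N + L*N² (V(L, N) = (L*N)*N + N = L*N² + N = N + L*N²)
k = -30 (k = -1*40 + 10 = -40 + 10 = -30)
√(V(-8, -6) + k) = √(-6*(1 - 8*(-6)) - 30) = √(-6*(1 + 48) - 30) = √(-6*49 - 30) = √(-294 - 30) = √(-324) = 18*I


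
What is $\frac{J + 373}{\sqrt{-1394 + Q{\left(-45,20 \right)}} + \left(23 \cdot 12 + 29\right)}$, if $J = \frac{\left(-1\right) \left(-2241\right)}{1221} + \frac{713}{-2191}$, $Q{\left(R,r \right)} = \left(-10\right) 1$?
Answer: $\frac{101859138035}{84205833173} - \frac{2003786322 i \sqrt{39}}{84205833173} \approx 1.2096 - 0.14861 i$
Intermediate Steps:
$Q{\left(R,r \right)} = -10$
$J = \frac{1346486}{891737}$ ($J = 2241 \cdot \frac{1}{1221} + 713 \left(- \frac{1}{2191}\right) = \frac{747}{407} - \frac{713}{2191} = \frac{1346486}{891737} \approx 1.51$)
$\frac{J + 373}{\sqrt{-1394 + Q{\left(-45,20 \right)}} + \left(23 \cdot 12 + 29\right)} = \frac{\frac{1346486}{891737} + 373}{\sqrt{-1394 - 10} + \left(23 \cdot 12 + 29\right)} = \frac{333964387}{891737 \left(\sqrt{-1404} + \left(276 + 29\right)\right)} = \frac{333964387}{891737 \left(6 i \sqrt{39} + 305\right)} = \frac{333964387}{891737 \left(305 + 6 i \sqrt{39}\right)}$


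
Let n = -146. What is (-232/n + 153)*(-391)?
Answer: -4412435/73 ≈ -60444.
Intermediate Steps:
(-232/n + 153)*(-391) = (-232/(-146) + 153)*(-391) = (-232*(-1/146) + 153)*(-391) = (116/73 + 153)*(-391) = (11285/73)*(-391) = -4412435/73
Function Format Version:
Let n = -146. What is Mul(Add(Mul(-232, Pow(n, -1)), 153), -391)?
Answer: Rational(-4412435, 73) ≈ -60444.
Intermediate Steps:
Mul(Add(Mul(-232, Pow(n, -1)), 153), -391) = Mul(Add(Mul(-232, Pow(-146, -1)), 153), -391) = Mul(Add(Mul(-232, Rational(-1, 146)), 153), -391) = Mul(Add(Rational(116, 73), 153), -391) = Mul(Rational(11285, 73), -391) = Rational(-4412435, 73)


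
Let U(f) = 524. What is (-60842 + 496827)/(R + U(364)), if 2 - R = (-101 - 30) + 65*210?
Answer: -435985/12993 ≈ -33.555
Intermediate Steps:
R = -13517 (R = 2 - ((-101 - 30) + 65*210) = 2 - (-131 + 13650) = 2 - 1*13519 = 2 - 13519 = -13517)
(-60842 + 496827)/(R + U(364)) = (-60842 + 496827)/(-13517 + 524) = 435985/(-12993) = 435985*(-1/12993) = -435985/12993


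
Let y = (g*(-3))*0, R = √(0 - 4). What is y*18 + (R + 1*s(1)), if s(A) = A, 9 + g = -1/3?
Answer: 1 + 2*I ≈ 1.0 + 2.0*I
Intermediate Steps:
g = -28/3 (g = -9 - 1/3 = -9 - 1*⅓ = -9 - ⅓ = -28/3 ≈ -9.3333)
R = 2*I (R = √(-4) = 2*I ≈ 2.0*I)
y = 0 (y = -28/3*(-3)*0 = 28*0 = 0)
y*18 + (R + 1*s(1)) = 0*18 + (2*I + 1*1) = 0 + (2*I + 1) = 0 + (1 + 2*I) = 1 + 2*I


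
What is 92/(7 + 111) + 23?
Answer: 1403/59 ≈ 23.780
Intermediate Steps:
92/(7 + 111) + 23 = 92/118 + 23 = (1/118)*92 + 23 = 46/59 + 23 = 1403/59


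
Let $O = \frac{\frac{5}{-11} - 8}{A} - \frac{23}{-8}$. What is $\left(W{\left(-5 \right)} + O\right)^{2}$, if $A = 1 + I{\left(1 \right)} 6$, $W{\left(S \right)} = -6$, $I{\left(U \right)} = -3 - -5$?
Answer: $\frac{18653761}{1308736} \approx 14.253$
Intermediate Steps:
$I{\left(U \right)} = 2$ ($I{\left(U \right)} = -3 + 5 = 2$)
$A = 13$ ($A = 1 + 2 \cdot 6 = 1 + 12 = 13$)
$O = \frac{2545}{1144}$ ($O = \frac{\frac{5}{-11} - 8}{13} - \frac{23}{-8} = \left(5 \left(- \frac{1}{11}\right) - 8\right) \frac{1}{13} - - \frac{23}{8} = \left(- \frac{5}{11} - 8\right) \frac{1}{13} + \frac{23}{8} = \left(- \frac{93}{11}\right) \frac{1}{13} + \frac{23}{8} = - \frac{93}{143} + \frac{23}{8} = \frac{2545}{1144} \approx 2.2247$)
$\left(W{\left(-5 \right)} + O\right)^{2} = \left(-6 + \frac{2545}{1144}\right)^{2} = \left(- \frac{4319}{1144}\right)^{2} = \frac{18653761}{1308736}$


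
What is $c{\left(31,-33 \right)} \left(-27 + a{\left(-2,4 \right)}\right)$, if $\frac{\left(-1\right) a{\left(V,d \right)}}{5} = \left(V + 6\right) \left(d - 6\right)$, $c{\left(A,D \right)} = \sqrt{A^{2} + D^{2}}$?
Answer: $65 \sqrt{82} \approx 588.6$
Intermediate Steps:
$a{\left(V,d \right)} = - 5 \left(-6 + d\right) \left(6 + V\right)$ ($a{\left(V,d \right)} = - 5 \left(V + 6\right) \left(d - 6\right) = - 5 \left(6 + V\right) \left(-6 + d\right) = - 5 \left(-6 + d\right) \left(6 + V\right)$)
$c{\left(31,-33 \right)} \left(-27 + a{\left(-2,4 \right)}\right) = \sqrt{31^{2} + \left(-33\right)^{2}} \left(-27 + \left(180 - 120 + 30 \left(-2\right) - \left(-10\right) 4\right)\right) = \sqrt{961 + 1089} \left(-27 + \left(180 - 120 - 60 + 40\right)\right) = \sqrt{2050} \left(-27 + 40\right) = 5 \sqrt{82} \cdot 13 = 65 \sqrt{82}$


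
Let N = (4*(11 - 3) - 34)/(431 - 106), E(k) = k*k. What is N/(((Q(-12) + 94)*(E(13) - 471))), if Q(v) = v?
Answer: 1/4024150 ≈ 2.4850e-7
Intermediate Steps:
E(k) = k²
N = -2/325 (N = (4*8 - 34)/325 = (32 - 34)*(1/325) = -2*1/325 = -2/325 ≈ -0.0061538)
N/(((Q(-12) + 94)*(E(13) - 471))) = -2*1/((-12 + 94)*(13² - 471))/325 = -2*1/(82*(169 - 471))/325 = -2/(325*(82*(-302))) = -2/325/(-24764) = -2/325*(-1/24764) = 1/4024150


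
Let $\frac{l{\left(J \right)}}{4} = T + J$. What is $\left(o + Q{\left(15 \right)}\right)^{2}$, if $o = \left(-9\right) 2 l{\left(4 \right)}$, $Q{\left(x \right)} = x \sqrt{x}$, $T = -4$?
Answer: $3375$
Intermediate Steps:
$l{\left(J \right)} = -16 + 4 J$ ($l{\left(J \right)} = 4 \left(-4 + J\right) = -16 + 4 J$)
$Q{\left(x \right)} = x^{\frac{3}{2}}$
$o = 0$ ($o = \left(-9\right) 2 \left(-16 + 4 \cdot 4\right) = - 18 \left(-16 + 16\right) = \left(-18\right) 0 = 0$)
$\left(o + Q{\left(15 \right)}\right)^{2} = \left(0 + 15^{\frac{3}{2}}\right)^{2} = \left(0 + 15 \sqrt{15}\right)^{2} = \left(15 \sqrt{15}\right)^{2} = 3375$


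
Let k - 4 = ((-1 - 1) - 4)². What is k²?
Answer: 1600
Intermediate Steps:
k = 40 (k = 4 + ((-1 - 1) - 4)² = 4 + (-2 - 4)² = 4 + (-6)² = 4 + 36 = 40)
k² = 40² = 1600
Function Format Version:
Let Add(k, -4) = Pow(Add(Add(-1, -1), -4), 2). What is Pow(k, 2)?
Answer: 1600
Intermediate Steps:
k = 40 (k = Add(4, Pow(Add(Add(-1, -1), -4), 2)) = Add(4, Pow(Add(-2, -4), 2)) = Add(4, Pow(-6, 2)) = Add(4, 36) = 40)
Pow(k, 2) = Pow(40, 2) = 1600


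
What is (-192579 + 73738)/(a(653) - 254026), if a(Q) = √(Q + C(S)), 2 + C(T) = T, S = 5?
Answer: 656276171/1402808870 + 5167*√41/701404435 ≈ 0.46788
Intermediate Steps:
C(T) = -2 + T
a(Q) = √(3 + Q) (a(Q) = √(Q + (-2 + 5)) = √(Q + 3) = √(3 + Q))
(-192579 + 73738)/(a(653) - 254026) = (-192579 + 73738)/(√(3 + 653) - 254026) = -118841/(√656 - 254026) = -118841/(4*√41 - 254026) = -118841/(-254026 + 4*√41)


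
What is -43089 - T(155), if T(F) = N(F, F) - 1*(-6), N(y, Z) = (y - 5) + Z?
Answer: -43400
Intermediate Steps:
N(y, Z) = -5 + Z + y (N(y, Z) = (-5 + y) + Z = -5 + Z + y)
T(F) = 1 + 2*F (T(F) = (-5 + F + F) - 1*(-6) = (-5 + 2*F) + 6 = 1 + 2*F)
-43089 - T(155) = -43089 - (1 + 2*155) = -43089 - (1 + 310) = -43089 - 1*311 = -43089 - 311 = -43400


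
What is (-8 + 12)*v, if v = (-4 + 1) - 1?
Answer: -16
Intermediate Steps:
v = -4 (v = -3 - 1 = -4)
(-8 + 12)*v = (-8 + 12)*(-4) = 4*(-4) = -16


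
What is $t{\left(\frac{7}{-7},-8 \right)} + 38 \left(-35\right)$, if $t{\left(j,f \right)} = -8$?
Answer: $-1338$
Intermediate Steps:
$t{\left(\frac{7}{-7},-8 \right)} + 38 \left(-35\right) = -8 + 38 \left(-35\right) = -8 - 1330 = -1338$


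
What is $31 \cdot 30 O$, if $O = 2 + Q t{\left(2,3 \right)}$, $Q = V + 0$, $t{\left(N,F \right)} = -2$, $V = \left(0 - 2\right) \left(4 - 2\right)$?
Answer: $9300$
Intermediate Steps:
$V = -4$ ($V = \left(-2\right) 2 = -4$)
$Q = -4$ ($Q = -4 + 0 = -4$)
$O = 10$ ($O = 2 - -8 = 2 + 8 = 10$)
$31 \cdot 30 O = 31 \cdot 30 \cdot 10 = 930 \cdot 10 = 9300$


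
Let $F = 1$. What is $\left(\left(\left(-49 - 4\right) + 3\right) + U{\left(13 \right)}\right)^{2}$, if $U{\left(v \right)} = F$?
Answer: $2401$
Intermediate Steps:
$U{\left(v \right)} = 1$
$\left(\left(\left(-49 - 4\right) + 3\right) + U{\left(13 \right)}\right)^{2} = \left(\left(\left(-49 - 4\right) + 3\right) + 1\right)^{2} = \left(\left(-53 + 3\right) + 1\right)^{2} = \left(-50 + 1\right)^{2} = \left(-49\right)^{2} = 2401$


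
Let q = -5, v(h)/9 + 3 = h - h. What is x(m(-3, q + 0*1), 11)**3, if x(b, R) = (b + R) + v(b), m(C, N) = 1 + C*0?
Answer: -3375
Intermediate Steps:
v(h) = -27 (v(h) = -27 + 9*(h - h) = -27 + 9*0 = -27 + 0 = -27)
m(C, N) = 1 (m(C, N) = 1 + 0 = 1)
x(b, R) = -27 + R + b (x(b, R) = (b + R) - 27 = (R + b) - 27 = -27 + R + b)
x(m(-3, q + 0*1), 11)**3 = (-27 + 11 + 1)**3 = (-15)**3 = -3375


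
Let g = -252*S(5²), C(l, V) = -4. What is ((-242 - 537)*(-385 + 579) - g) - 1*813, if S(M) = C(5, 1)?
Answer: -152947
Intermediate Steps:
S(M) = -4
g = 1008 (g = -252*(-4) = 1008)
((-242 - 537)*(-385 + 579) - g) - 1*813 = ((-242 - 537)*(-385 + 579) - 1*1008) - 1*813 = (-779*194 - 1008) - 813 = (-151126 - 1008) - 813 = -152134 - 813 = -152947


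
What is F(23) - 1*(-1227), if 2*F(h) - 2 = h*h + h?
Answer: 1504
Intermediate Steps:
F(h) = 1 + h/2 + h²/2 (F(h) = 1 + (h*h + h)/2 = 1 + (h² + h)/2 = 1 + (h + h²)/2 = 1 + (h/2 + h²/2) = 1 + h/2 + h²/2)
F(23) - 1*(-1227) = (1 + (½)*23 + (½)*23²) - 1*(-1227) = (1 + 23/2 + (½)*529) + 1227 = (1 + 23/2 + 529/2) + 1227 = 277 + 1227 = 1504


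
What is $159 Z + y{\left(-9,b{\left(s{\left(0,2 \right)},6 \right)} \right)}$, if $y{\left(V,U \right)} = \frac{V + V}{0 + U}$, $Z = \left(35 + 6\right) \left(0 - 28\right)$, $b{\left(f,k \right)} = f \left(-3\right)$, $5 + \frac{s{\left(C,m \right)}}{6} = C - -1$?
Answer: $- \frac{730129}{4} \approx -1.8253 \cdot 10^{5}$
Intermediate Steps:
$s{\left(C,m \right)} = -24 + 6 C$ ($s{\left(C,m \right)} = -30 + 6 \left(C - -1\right) = -30 + 6 \left(C + 1\right) = -30 + 6 \left(1 + C\right) = -30 + \left(6 + 6 C\right) = -24 + 6 C$)
$b{\left(f,k \right)} = - 3 f$
$Z = -1148$ ($Z = 41 \left(-28\right) = -1148$)
$y{\left(V,U \right)} = \frac{2 V}{U}$
$159 Z + y{\left(-9,b{\left(s{\left(0,2 \right)},6 \right)} \right)} = 159 \left(-1148\right) + 2 \left(-9\right) \frac{1}{\left(-3\right) \left(-24 + 6 \cdot 0\right)} = -182532 + 2 \left(-9\right) \frac{1}{\left(-3\right) \left(-24 + 0\right)} = -182532 + 2 \left(-9\right) \frac{1}{\left(-3\right) \left(-24\right)} = -182532 + 2 \left(-9\right) \frac{1}{72} = -182532 - \frac{1}{4} = - \frac{730129}{4}$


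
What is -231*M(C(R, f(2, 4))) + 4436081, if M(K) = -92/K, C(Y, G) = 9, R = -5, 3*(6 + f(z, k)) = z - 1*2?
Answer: 13315327/3 ≈ 4.4384e+6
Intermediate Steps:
f(z, k) = -20/3 + z/3 (f(z, k) = -6 + (z - 1*2)/3 = -6 + (z - 2)/3 = -6 + (-2 + z)/3 = -6 + (-⅔ + z/3) = -20/3 + z/3)
-231*M(C(R, f(2, 4))) + 4436081 = -(-21252)/9 + 4436081 = -231*(-92/9) + 4436081 = 7084/3 + 4436081 = 13315327/3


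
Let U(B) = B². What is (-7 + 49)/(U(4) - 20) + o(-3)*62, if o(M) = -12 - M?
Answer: -1137/2 ≈ -568.50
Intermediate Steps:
(-7 + 49)/(U(4) - 20) + o(-3)*62 = (-7 + 49)/(4² - 20) + (-12 - 1*(-3))*62 = 42/(16 - 20) + (-12 + 3)*62 = 42/(-4) - 9*62 = 42*(-¼) - 558 = -21/2 - 558 = -1137/2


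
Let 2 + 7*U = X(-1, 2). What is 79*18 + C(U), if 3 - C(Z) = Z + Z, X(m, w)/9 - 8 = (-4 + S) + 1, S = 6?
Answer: 9781/7 ≈ 1397.3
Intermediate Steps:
X(m, w) = 99 (X(m, w) = 72 + 9*((-4 + 6) + 1) = 72 + 9*(2 + 1) = 72 + 9*3 = 72 + 27 = 99)
U = 97/7 (U = -2/7 + (1/7)*99 = -2/7 + 99/7 = 97/7 ≈ 13.857)
C(Z) = 3 - 2*Z (C(Z) = 3 - (Z + Z) = 3 - 2*Z)
79*18 + C(U) = 79*18 + (3 - 2*97/7) = 1422 + (3 - 194/7) = 1422 - 173/7 = 9781/7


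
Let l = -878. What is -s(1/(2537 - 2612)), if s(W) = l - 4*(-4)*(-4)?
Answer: 942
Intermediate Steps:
s(W) = -942 (s(W) = -878 - 4*(-4)*(-4) = -878 + 16*(-4) = -878 - 64 = -942)
-s(1/(2537 - 2612)) = -1*(-942) = 942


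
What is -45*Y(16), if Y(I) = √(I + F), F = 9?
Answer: -225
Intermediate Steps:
Y(I) = √(9 + I) (Y(I) = √(I + 9) = √(9 + I))
-45*Y(16) = -45*√(9 + 16) = -45*√25 = -45*5 = -225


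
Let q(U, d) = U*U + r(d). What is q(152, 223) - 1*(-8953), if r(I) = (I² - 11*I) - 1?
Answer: 79332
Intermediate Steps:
r(I) = -1 + I² - 11*I
q(U, d) = -1 + U² + d² - 11*d (q(U, d) = U*U + (-1 + d² - 11*d) = U² + (-1 + d² - 11*d) = -1 + U² + d² - 11*d)
q(152, 223) - 1*(-8953) = (-1 + 152² + 223² - 11*223) - 1*(-8953) = (-1 + 23104 + 49729 - 2453) + 8953 = 70379 + 8953 = 79332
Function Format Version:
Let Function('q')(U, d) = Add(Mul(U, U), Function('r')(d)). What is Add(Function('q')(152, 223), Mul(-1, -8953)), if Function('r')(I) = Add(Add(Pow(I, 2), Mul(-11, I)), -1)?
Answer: 79332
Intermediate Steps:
Function('r')(I) = Add(-1, Pow(I, 2), Mul(-11, I))
Function('q')(U, d) = Add(-1, Pow(U, 2), Pow(d, 2), Mul(-11, d)) (Function('q')(U, d) = Add(Mul(U, U), Add(-1, Pow(d, 2), Mul(-11, d))) = Add(Pow(U, 2), Add(-1, Pow(d, 2), Mul(-11, d))) = Add(-1, Pow(U, 2), Pow(d, 2), Mul(-11, d)))
Add(Function('q')(152, 223), Mul(-1, -8953)) = Add(Add(-1, Pow(152, 2), Pow(223, 2), Mul(-11, 223)), Mul(-1, -8953)) = Add(Add(-1, 23104, 49729, -2453), 8953) = Add(70379, 8953) = 79332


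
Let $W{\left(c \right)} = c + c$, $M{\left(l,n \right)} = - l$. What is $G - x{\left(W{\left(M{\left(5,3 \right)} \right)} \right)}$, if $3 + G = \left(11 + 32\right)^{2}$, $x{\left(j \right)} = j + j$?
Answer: $1866$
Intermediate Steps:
$W{\left(c \right)} = 2 c$
$x{\left(j \right)} = 2 j$
$G = 1846$ ($G = -3 + \left(11 + 32\right)^{2} = -3 + 43^{2} = -3 + 1849 = 1846$)
$G - x{\left(W{\left(M{\left(5,3 \right)} \right)} \right)} = 1846 - 2 \cdot 2 \left(\left(-1\right) 5\right) = 1846 - 2 \cdot 2 \left(-5\right) = 1846 - 2 \left(-10\right) = 1846 - -20 = 1846 + 20 = 1866$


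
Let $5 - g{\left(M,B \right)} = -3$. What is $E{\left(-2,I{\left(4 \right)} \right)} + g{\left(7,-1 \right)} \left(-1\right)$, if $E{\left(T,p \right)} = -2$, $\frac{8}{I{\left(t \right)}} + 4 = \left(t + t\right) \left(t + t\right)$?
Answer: $-10$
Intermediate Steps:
$I{\left(t \right)} = \frac{8}{-4 + 4 t^{2}}$ ($I{\left(t \right)} = \frac{8}{-4 + \left(t + t\right) \left(t + t\right)} = \frac{8}{-4 + 2 t 2 t} = \frac{8}{-4 + 4 t^{2}}$)
$g{\left(M,B \right)} = 8$ ($g{\left(M,B \right)} = 5 - -3 = 5 + 3 = 8$)
$E{\left(-2,I{\left(4 \right)} \right)} + g{\left(7,-1 \right)} \left(-1\right) = -2 + 8 \left(-1\right) = -2 - 8 = -10$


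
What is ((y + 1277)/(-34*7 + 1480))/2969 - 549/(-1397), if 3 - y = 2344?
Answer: 1011474997/2575717353 ≈ 0.39270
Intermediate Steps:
y = -2341 (y = 3 - 1*2344 = 3 - 2344 = -2341)
((y + 1277)/(-34*7 + 1480))/2969 - 549/(-1397) = ((-2341 + 1277)/(-34*7 + 1480))/2969 - 549/(-1397) = -1064/(-238 + 1480)*(1/2969) - 549*(-1/1397) = -1064/1242*(1/2969) + 549/1397 = -1064*1/1242*(1/2969) + 549/1397 = -532/621*1/2969 + 549/1397 = -532/1843749 + 549/1397 = 1011474997/2575717353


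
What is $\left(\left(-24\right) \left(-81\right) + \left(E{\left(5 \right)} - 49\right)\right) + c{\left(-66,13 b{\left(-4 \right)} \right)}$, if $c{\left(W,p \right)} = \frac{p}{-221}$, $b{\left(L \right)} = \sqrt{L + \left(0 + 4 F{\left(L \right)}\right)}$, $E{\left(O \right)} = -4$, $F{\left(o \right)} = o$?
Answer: $1891 - \frac{2 i \sqrt{5}}{17} \approx 1891.0 - 0.26307 i$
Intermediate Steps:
$b{\left(L \right)} = \sqrt{5} \sqrt{L}$ ($b{\left(L \right)} = \sqrt{L + \left(0 + 4 L\right)} = \sqrt{L + 4 L} = \sqrt{5 L} = \sqrt{5} \sqrt{L}$)
$c{\left(W,p \right)} = - \frac{p}{221}$ ($c{\left(W,p \right)} = p \left(- \frac{1}{221}\right) = - \frac{p}{221}$)
$\left(\left(-24\right) \left(-81\right) + \left(E{\left(5 \right)} - 49\right)\right) + c{\left(-66,13 b{\left(-4 \right)} \right)} = \left(\left(-24\right) \left(-81\right) - 53\right) - \frac{13 \sqrt{5} \sqrt{-4}}{221} = \left(1944 - 53\right) - \frac{13 \sqrt{5} \cdot 2 i}{221} = 1891 - \frac{13 \cdot 2 i \sqrt{5}}{221} = 1891 - \frac{26 i \sqrt{5}}{221} = 1891 - \frac{2 i \sqrt{5}}{17}$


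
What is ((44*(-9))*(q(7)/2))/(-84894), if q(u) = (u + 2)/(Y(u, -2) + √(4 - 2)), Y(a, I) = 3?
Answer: 891/99043 - 297*√2/99043 ≈ 0.0047553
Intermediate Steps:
q(u) = (2 + u)/(3 + √2) (q(u) = (u + 2)/(3 + √(4 - 2)) = (2 + u)/(3 + √2))
((44*(-9))*(q(7)/2))/(-84894) = ((44*(-9))*(((2 + 7)/(3 + √2))/2))/(-84894) = -396*9/(3 + √2)/2*(-1/84894) = -1782/(3 + √2)*(-1/84894) = 297/(14149*(3 + √2))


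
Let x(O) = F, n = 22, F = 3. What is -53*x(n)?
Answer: -159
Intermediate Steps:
x(O) = 3
-53*x(n) = -53*3 = -159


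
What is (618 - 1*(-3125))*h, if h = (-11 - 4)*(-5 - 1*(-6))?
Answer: -56145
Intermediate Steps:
h = -15 (h = -15*(-5 + 6) = -15*1 = -15)
(618 - 1*(-3125))*h = (618 - 1*(-3125))*(-15) = (618 + 3125)*(-15) = 3743*(-15) = -56145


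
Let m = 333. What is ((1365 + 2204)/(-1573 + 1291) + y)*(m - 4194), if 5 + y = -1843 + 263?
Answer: 579843693/94 ≈ 6.1686e+6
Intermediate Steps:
y = -1585 (y = -5 + (-1843 + 263) = -5 - 1580 = -1585)
((1365 + 2204)/(-1573 + 1291) + y)*(m - 4194) = ((1365 + 2204)/(-1573 + 1291) - 1585)*(333 - 4194) = (3569/(-282) - 1585)*(-3861) = (3569*(-1/282) - 1585)*(-3861) = (-3569/282 - 1585)*(-3861) = -450539/282*(-3861) = 579843693/94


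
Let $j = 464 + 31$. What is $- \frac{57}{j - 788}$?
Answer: $\frac{57}{293} \approx 0.19454$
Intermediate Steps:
$j = 495$
$- \frac{57}{j - 788} = - \frac{57}{495 - 788} = - \frac{57}{-293} = \left(-57\right) \left(- \frac{1}{293}\right) = \frac{57}{293}$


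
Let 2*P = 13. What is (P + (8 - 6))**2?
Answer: 289/4 ≈ 72.250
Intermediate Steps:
P = 13/2 (P = (1/2)*13 = 13/2 ≈ 6.5000)
(P + (8 - 6))**2 = (13/2 + (8 - 6))**2 = (13/2 + 2)**2 = (17/2)**2 = 289/4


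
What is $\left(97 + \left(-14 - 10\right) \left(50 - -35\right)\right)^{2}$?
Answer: $3775249$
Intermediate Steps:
$\left(97 + \left(-14 - 10\right) \left(50 - -35\right)\right)^{2} = \left(97 - 24 \left(50 + 35\right)\right)^{2} = \left(97 - 2040\right)^{2} = \left(-1943\right)^{2} = 3775249$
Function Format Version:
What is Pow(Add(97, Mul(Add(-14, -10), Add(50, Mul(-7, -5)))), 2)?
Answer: 3775249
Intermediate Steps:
Pow(Add(97, Mul(Add(-14, -10), Add(50, Mul(-7, -5)))), 2) = Pow(Add(97, Mul(-24, Add(50, 35))), 2) = Pow(Add(97, Mul(-24, 85)), 2) = Pow(Add(97, -2040), 2) = Pow(-1943, 2) = 3775249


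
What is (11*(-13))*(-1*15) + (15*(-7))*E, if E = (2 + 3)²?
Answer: -480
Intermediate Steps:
E = 25 (E = 5² = 25)
(11*(-13))*(-1*15) + (15*(-7))*E = (11*(-13))*(-1*15) + (15*(-7))*25 = -143*(-15) - 105*25 = 2145 - 2625 = -480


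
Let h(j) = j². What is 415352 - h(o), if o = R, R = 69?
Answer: 410591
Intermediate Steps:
o = 69
415352 - h(o) = 415352 - 1*69² = 415352 - 1*4761 = 415352 - 4761 = 410591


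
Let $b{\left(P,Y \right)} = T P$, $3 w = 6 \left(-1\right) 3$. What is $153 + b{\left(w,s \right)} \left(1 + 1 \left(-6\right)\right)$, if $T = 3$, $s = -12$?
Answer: $243$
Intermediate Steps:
$w = -6$ ($w = \frac{6 \left(-1\right) 3}{3} = \frac{\left(-6\right) 3}{3} = \frac{1}{3} \left(-18\right) = -6$)
$b{\left(P,Y \right)} = 3 P$
$153 + b{\left(w,s \right)} \left(1 + 1 \left(-6\right)\right) = 153 + 3 \left(-6\right) \left(1 + 1 \left(-6\right)\right) = 153 - 18 \left(1 - 6\right) = 153 - -90 = 153 + 90 = 243$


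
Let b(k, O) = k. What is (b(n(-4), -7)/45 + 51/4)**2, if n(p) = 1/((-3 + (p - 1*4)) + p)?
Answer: 1184805241/7290000 ≈ 162.52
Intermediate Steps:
n(p) = 1/(-7 + 2*p) (n(p) = 1/((-3 + (p - 4)) + p) = 1/((-3 + (-4 + p)) + p) = 1/((-7 + p) + p) = 1/(-7 + 2*p))
(b(n(-4), -7)/45 + 51/4)**2 = (1/((-7 + 2*(-4))*45) + 51/4)**2 = ((1/45)/(-7 - 8) + 51*(1/4))**2 = ((1/45)/(-15) + 51/4)**2 = (-1/15*1/45 + 51/4)**2 = (-1/675 + 51/4)**2 = (34421/2700)**2 = 1184805241/7290000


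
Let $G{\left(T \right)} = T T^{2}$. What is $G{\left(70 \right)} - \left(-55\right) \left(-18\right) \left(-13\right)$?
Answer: $355870$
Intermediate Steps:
$G{\left(T \right)} = T^{3}$
$G{\left(70 \right)} - \left(-55\right) \left(-18\right) \left(-13\right) = 70^{3} - \left(-55\right) \left(-18\right) \left(-13\right) = 343000 - 990 \left(-13\right) = 343000 - -12870 = 343000 + 12870 = 355870$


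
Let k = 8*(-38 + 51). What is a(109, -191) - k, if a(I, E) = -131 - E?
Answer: -44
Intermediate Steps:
k = 104 (k = 8*13 = 104)
a(109, -191) - k = (-131 - 1*(-191)) - 1*104 = (-131 + 191) - 104 = 60 - 104 = -44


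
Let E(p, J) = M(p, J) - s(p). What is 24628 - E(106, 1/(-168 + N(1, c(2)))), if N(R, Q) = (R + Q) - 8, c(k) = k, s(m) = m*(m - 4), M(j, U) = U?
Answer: 6131121/173 ≈ 35440.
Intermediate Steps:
s(m) = m*(-4 + m)
N(R, Q) = -8 + Q + R (N(R, Q) = (Q + R) - 8 = -8 + Q + R)
E(p, J) = J - p*(-4 + p)
24628 - E(106, 1/(-168 + N(1, c(2)))) = 24628 - (1/(-168 + (-8 + 2 + 1)) - 1*106*(-4 + 106)) = 24628 - (1/(-168 - 5) - 1*106*102) = 24628 - (1/(-173) - 10812) = 24628 - (-1/173 - 10812) = 24628 - 1*(-1870477/173) = 24628 + 1870477/173 = 6131121/173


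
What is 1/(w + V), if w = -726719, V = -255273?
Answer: -1/981992 ≈ -1.0183e-6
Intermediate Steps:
1/(w + V) = 1/(-726719 - 255273) = 1/(-981992) = -1/981992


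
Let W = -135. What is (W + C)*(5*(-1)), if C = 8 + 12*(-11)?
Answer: 1295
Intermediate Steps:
C = -124 (C = 8 - 132 = -124)
(W + C)*(5*(-1)) = (-135 - 124)*(5*(-1)) = -259*(-5) = 1295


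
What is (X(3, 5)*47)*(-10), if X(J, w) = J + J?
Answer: -2820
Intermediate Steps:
X(J, w) = 2*J
(X(3, 5)*47)*(-10) = ((2*3)*47)*(-10) = (6*47)*(-10) = 282*(-10) = -2820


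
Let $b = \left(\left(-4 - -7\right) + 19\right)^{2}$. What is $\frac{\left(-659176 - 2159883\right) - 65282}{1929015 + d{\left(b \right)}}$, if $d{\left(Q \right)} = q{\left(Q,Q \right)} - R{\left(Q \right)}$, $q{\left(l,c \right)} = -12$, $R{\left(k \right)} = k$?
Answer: $- \frac{2884341}{1928519} \approx -1.4956$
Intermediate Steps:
$b = 484$ ($b = \left(\left(-4 + 7\right) + 19\right)^{2} = \left(3 + 19\right)^{2} = 22^{2} = 484$)
$d{\left(Q \right)} = -12 - Q$
$\frac{\left(-659176 - 2159883\right) - 65282}{1929015 + d{\left(b \right)}} = \frac{\left(-659176 - 2159883\right) - 65282}{1929015 - 496} = \frac{-2819059 - 65282}{1929015 - 496} = - \frac{2884341}{1929015 - 496} = - \frac{2884341}{1928519}$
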